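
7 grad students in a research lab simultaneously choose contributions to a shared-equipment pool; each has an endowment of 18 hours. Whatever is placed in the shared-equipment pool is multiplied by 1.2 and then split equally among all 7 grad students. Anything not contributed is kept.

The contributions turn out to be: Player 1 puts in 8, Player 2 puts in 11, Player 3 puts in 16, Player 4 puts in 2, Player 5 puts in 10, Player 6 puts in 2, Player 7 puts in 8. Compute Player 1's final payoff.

19.77 hours

Total contributed: 8 + 11 + 16 + 2 + 10 + 2 + 8 = 57.
Each receives 1.2 × 57 / 7 = 9.77 from the shared-equipment pool.
Player 1 keeps 18 − 8 = 10, so Player 1's payoff is 10 + 9.77 = 19.77.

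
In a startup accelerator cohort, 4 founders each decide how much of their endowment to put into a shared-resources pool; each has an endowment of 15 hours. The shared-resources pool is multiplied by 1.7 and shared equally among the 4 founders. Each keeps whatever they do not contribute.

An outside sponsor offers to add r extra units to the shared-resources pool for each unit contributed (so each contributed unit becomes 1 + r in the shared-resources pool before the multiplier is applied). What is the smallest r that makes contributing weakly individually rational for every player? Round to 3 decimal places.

1.353

With matching at rate r, one contributed unit becomes (1 + r) in the shared-resources pool and returns 1.7 × (1 + r) / 4 to the contributor.
Setting this equal to 1: 1 + r = 4/1.7 = 2.3529.
So the minimum matching rate is r = 2.3529 − 1 = 1.353.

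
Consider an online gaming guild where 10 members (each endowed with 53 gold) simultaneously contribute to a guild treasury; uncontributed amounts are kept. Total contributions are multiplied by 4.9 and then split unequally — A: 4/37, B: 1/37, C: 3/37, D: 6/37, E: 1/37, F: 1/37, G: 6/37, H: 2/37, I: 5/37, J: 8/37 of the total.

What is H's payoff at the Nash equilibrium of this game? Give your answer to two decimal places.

67.04 gold

A player with share s gets back 4.9·s per unit contributed, so full contribution is dominant for anyone with s > 1/4.9 = 0.2041 and zero contribution is dominant for anyone below.
The only share above 0.2041 is J's 8/37, contributing 53; the remaining 9 contribute 0. Total contributed: 53.
H keeps 53 and receives 4.9 × 53 × 2/37 = 14.04 from the guild treasury, for a payoff of 67.04.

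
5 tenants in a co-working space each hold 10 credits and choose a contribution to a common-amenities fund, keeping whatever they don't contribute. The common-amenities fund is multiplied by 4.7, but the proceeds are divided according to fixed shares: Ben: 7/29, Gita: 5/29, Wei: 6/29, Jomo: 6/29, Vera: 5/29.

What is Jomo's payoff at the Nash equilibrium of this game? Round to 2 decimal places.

A player with share s gets back 4.7·s per unit contributed, so full contribution is dominant for anyone with s > 1/4.7 = 0.2128 and zero contribution is dominant for anyone below.
Ben alone (share 7/29) is above the threshold, contributing 10; the remaining 4 contribute 0. Total contributed: 10.
Jomo keeps 10 and receives 4.7 × 10 × 6/29 = 9.72 from the common-amenities fund, for a payoff of 19.72.

19.72 credits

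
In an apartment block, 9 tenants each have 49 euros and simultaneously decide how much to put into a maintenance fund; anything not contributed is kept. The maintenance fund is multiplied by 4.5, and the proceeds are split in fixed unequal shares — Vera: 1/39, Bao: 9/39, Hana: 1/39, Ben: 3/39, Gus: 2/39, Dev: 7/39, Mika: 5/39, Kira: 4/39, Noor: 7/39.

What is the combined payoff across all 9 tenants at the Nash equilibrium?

612.50 euros

For player j, contributing a unit is worthwhile iff 4.5 × (j's share) ≥ 1, i.e. iff j's share is at least 0.2222.
Only Bao (9/39) clears that bar, contributing 49; the remaining 8 contribute 0. Total contributed: 49.
The maintenance fund pays out 4.5 × 49 = 220.50 in total (split across the unequal shares, but the aggregate is all that matters for the group sum).
The 8 free-riders keep 49 each, adding 392. Group total = 392 + 220.50 = 612.50.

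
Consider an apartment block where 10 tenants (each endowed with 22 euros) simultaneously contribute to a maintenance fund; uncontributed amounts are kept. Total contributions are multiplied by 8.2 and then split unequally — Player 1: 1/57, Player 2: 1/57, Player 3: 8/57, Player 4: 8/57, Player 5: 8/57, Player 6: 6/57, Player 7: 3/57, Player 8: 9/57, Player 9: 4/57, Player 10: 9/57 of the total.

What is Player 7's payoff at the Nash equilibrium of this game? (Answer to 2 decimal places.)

A player with share s gets back 8.2·s per unit contributed, so full contribution is dominant for anyone with s > 1/8.2 = 0.1220 and zero contribution is dominant for anyone below.
The shares above 0.1220 belong to Player 3, Player 4, Player 5, Player 8 and Player 10, contributing 22 each; the remaining 5 contribute 0. Total contributed: 110.
Player 7 keeps 22 and receives 8.2 × 110 × 3/57 = 47.47 from the maintenance fund, for a payoff of 69.47.

69.47 euros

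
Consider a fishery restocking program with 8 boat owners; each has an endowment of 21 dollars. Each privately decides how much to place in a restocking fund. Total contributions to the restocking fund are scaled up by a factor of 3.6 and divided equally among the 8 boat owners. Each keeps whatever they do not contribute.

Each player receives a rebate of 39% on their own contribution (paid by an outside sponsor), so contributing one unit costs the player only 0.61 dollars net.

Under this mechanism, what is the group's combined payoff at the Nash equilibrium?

Even with the mechanism, each unit contributed returns only (3.6/8) / 0.61 = 0.7377 per unit of net cost, so contributing nothing is still dominant.
At the Nash equilibrium no one contributes; group total payoff = 8 × 21 = 168.

168.00 dollars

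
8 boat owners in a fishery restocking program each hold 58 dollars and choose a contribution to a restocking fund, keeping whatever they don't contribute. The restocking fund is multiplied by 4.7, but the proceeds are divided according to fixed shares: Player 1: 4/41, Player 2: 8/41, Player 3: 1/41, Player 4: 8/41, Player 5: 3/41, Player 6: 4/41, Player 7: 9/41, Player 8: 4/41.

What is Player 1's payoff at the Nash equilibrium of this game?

A player with share s gets back 4.7·s per unit contributed, so full contribution is dominant for anyone with s > 1/4.7 = 0.2128 and zero contribution is dominant for anyone below.
Player 7 alone (share 9/41) is above the threshold, contributing 58; the remaining 7 contribute 0. Total contributed: 58.
Player 1 keeps 58 and receives 4.7 × 58 × 4/41 = 26.60 from the restocking fund, for a payoff of 84.60.

84.60 dollars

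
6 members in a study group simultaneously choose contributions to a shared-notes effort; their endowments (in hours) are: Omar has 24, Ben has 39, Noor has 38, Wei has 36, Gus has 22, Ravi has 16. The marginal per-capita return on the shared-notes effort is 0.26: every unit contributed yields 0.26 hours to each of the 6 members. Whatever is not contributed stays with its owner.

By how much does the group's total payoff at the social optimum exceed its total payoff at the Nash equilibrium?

98.00 hours

The private return per contributed unit is 0.26 < 1 for everyone, so the Nash equilibrium is zero contribution and the group total is Σ E_j = 24 + 39 + 38 + 36 + 22 + 16 = 175.
Each contributed unit returns 1.560 to the group, so the social optimum is full contribution by everyone: group total = 1.560 × 175 = 273.00.
Efficiency loss = (1.560 − 1) × 175 = 98.00.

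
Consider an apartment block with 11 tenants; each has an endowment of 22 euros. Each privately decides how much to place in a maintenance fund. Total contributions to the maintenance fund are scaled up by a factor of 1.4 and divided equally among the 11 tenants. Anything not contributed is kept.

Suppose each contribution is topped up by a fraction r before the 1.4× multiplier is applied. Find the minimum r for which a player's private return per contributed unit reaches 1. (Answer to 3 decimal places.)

With matching at rate r, one contributed unit becomes (1 + r) in the maintenance fund and returns 1.4 × (1 + r) / 11 to the contributor.
Setting this equal to 1: 1 + r = 11/1.4 = 7.8571.
So the minimum matching rate is r = 7.8571 − 1 = 6.857.

6.857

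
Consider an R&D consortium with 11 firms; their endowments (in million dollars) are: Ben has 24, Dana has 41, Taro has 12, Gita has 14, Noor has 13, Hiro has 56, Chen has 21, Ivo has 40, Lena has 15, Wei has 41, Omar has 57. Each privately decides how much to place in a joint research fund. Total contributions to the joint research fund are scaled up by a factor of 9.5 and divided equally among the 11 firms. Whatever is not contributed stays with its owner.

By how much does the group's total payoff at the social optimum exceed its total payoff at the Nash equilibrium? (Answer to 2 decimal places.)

2839.00 million dollars

The private return per contributed unit is 9.5/11 = 0.8636 < 1 for every player regardless of endowment, so the Nash equilibrium is zero contribution and the group total is Σ E_j = 24 + 41 + 12 + 14 + 13 + 56 + 21 + 40 + 15 + 41 + 57 = 334.
Each contributed unit returns 9.500 to the group, so the social optimum is full contribution by everyone: group total = 9.500 × 334 = 3173.00.
Efficiency loss = (9.500 − 1) × 334 = 2839.00.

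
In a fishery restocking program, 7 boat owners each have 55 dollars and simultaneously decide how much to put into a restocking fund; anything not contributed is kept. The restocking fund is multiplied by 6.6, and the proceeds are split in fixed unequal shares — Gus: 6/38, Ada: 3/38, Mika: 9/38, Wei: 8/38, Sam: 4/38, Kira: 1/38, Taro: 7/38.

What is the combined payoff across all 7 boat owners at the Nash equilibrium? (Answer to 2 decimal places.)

1617.00 dollars

For player j, contributing a unit is worthwhile iff 6.6 × (j's share) ≥ 1, i.e. iff j's share is at least 0.1515.
The shares above 0.1515 belong to Gus, Mika, Wei and Taro, contributing 55 each; the remaining 3 contribute 0. Total contributed: 220.
The restocking fund pays out 6.6 × 220 = 1452.00 in total (split across the unequal shares, but the aggregate is all that matters for the group sum).
The 3 free-riders keep 55 each, adding 165. Group total = 165 + 1452.00 = 1617.00.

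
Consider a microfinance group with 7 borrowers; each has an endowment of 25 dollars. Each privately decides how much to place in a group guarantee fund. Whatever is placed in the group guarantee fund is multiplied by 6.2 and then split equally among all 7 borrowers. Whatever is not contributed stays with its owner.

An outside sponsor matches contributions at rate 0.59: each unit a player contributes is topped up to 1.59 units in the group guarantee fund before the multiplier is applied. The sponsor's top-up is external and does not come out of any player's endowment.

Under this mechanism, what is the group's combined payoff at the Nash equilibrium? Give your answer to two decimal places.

1725.15 dollars

With the mechanism, a contributed unit returns 6.2 × 1.59 / 7 = 1.4083 per unit of net cost to the contributor — now above 1 — so contributing fully is weakly dominant for every player.
At the Nash equilibrium everyone contributes 25. Group total payoff = 6.2 × 1.59 × 175 = 1725.15.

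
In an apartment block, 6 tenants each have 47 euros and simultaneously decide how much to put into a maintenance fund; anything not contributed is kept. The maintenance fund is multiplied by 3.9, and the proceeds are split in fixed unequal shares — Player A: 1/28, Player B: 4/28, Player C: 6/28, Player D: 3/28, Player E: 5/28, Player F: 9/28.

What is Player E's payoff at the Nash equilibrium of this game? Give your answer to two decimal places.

79.73 euros

For player j, contributing a unit is worthwhile iff 3.9 × (j's share) ≥ 1, i.e. iff j's share is at least 0.2564.
The only share above 0.2564 is Player F's 9/28, contributing 47; the remaining 5 contribute 0. Total contributed: 47.
Player E keeps 47 and receives 3.9 × 47 × 5/28 = 32.73 from the maintenance fund, for a payoff of 79.73.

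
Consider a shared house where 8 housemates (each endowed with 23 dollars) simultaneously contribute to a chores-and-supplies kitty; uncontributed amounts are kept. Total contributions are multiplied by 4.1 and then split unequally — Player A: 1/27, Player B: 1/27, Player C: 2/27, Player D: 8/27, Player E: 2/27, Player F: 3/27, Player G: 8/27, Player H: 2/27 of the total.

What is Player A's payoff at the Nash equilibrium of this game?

29.99 dollars

Player j's private return per contributed unit is 4.1 × (j's share). Contributing is weakly dominant for j when that share is at least 1/4.1 = 0.2439, and contributing 0 is dominant otherwise.
Player D and Player G are above the threshold, contributing 23 each; the remaining 6 contribute 0. Total contributed: 46.
Player A keeps 23 and receives 4.1 × 46 × 1/27 = 6.99 from the chores-and-supplies kitty, for a payoff of 29.99.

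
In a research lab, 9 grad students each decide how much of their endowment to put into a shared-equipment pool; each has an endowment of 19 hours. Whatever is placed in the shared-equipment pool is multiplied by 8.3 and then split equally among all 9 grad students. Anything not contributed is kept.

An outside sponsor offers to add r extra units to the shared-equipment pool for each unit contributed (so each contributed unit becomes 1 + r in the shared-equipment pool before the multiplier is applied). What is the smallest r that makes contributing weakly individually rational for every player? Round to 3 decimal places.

0.084

With matching at rate r, one contributed unit becomes (1 + r) in the shared-equipment pool and returns 8.3 × (1 + r) / 9 to the contributor.
Setting this equal to 1: 1 + r = 9/8.3 = 1.0843.
So the minimum matching rate is r = 1.0843 − 1 = 0.084.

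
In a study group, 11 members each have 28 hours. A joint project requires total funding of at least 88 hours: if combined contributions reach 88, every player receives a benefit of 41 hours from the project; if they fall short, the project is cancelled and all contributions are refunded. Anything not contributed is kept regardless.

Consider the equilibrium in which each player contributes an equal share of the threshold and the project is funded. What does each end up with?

61 hours

Equal share of the threshold: 88/11 = 8.
At this profile no one gains by cutting their contribution: any cut drops the total below 88, the project is cancelled, contributions are refunded, and the deviator ends with 28, which is less than 28 − 8 + 41 = 61. Contributing more than 8 just wastes the excess. So contributing exactly 8 is a best response.
Each player's payoff: 28 − 8 + 41 = 61.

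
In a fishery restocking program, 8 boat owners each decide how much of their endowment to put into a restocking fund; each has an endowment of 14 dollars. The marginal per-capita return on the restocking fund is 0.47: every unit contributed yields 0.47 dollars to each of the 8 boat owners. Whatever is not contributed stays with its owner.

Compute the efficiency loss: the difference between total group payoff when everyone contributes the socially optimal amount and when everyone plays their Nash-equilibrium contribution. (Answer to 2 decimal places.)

The private return per contributed unit is 0.47 < 1, so contributing 0 is dominant for every player. At the Nash equilibrium everyone keeps their 14, and the group total is 8 × 14 = 112.
Each contributed unit returns 3.760 to the group as a whole (0.47 to each of 8 players), which exceeds 1, so the social optimum is full contribution: group total = 3.760 × 112 = 421.12.
Efficiency loss = 421.12 − 112 = 309.12.

309.12 dollars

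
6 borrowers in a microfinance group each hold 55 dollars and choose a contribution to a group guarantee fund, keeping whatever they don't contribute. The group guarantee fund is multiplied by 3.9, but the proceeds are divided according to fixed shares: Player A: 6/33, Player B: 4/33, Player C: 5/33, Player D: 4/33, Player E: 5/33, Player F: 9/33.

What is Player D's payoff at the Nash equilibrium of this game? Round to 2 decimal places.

A player with share s gets back 3.9·s per unit contributed, so full contribution is dominant for anyone with s > 1/3.9 = 0.2564 and zero contribution is dominant for anyone below.
Only Player F (9/33) clears that bar, contributing 55; the remaining 5 contribute 0. Total contributed: 55.
Player D keeps 55 and receives 3.9 × 55 × 4/33 = 26.00 from the group guarantee fund, for a payoff of 81.00.

81.00 dollars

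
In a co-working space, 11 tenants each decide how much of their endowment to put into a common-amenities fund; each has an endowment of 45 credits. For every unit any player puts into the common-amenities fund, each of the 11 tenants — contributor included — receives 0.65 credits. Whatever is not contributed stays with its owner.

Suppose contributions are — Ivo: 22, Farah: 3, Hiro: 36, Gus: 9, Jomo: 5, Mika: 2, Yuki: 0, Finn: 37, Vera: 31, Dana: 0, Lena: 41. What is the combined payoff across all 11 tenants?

1638.90 credits

Total contributed: 22 + 3 + 36 + 9 + 5 + 2 + 0 + 37 + 31 + 0 + 41 = 186; total kept: 11 × 45 − 186 = 309.
The common-amenities fund pays out 0.65 × 11 × 186 = 1329.90 in aggregate.
Group total = 309 + 1329.90 = 1638.90.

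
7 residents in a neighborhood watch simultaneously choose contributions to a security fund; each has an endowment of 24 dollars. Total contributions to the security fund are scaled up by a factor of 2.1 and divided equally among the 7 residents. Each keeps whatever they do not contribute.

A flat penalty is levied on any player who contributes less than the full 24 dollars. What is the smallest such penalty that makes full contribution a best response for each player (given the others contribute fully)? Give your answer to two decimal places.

16.80 dollars

Given the others contribute fully, the best deviation is to contribute 0 (any partial contribution still incurs the fine and gives up units whose private return 0.3000 is below 1).
Deviating from 24 to 0 saves 24 dollars but forfeits the deviator's share of the drop in the security fund: 2.1/7 × 24 = 7.20.
So the deviation gain is 24 − 7.20 = 16.80, and the fine must be at least 16.80 dollars to wipe it out.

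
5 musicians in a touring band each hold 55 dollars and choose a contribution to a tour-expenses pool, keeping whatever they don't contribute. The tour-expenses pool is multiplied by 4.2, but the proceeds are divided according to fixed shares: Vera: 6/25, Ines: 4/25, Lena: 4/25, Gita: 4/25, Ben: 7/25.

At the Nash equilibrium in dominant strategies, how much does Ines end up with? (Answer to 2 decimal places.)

Player j's private return per contributed unit is 4.2 × (j's share). Contributing is weakly dominant for j when that share is at least 1/4.2 = 0.2381, and contributing 0 is dominant otherwise.
Vera and Ben clear that bar, contributing 55 each; the remaining 3 contribute 0. Total contributed: 110.
Ines keeps 55 and receives 4.2 × 110 × 4/25 = 73.92 from the tour-expenses pool, for a payoff of 128.92.

128.92 dollars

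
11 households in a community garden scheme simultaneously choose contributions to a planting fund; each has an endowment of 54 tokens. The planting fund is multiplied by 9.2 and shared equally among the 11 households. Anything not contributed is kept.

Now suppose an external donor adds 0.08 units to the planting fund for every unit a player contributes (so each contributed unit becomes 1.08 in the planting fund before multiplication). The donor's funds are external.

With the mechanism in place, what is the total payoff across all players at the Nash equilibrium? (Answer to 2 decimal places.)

Even with the mechanism, each unit contributed returns only 9.2 × 1.08 / 11 = 0.9033 per unit of net cost, so contributing nothing is still dominant.
Everyone keeps their endowment and the group total is 11 × 54 = 594.

594.00 tokens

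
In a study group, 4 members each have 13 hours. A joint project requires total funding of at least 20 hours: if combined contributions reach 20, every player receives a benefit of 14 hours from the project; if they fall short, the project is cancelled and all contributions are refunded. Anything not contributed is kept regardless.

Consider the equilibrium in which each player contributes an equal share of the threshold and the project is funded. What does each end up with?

Equal share of the threshold: 20/4 = 5.
At this profile no one gains by cutting their contribution: any cut drops the total below 20, the project is cancelled, contributions are refunded, and the deviator ends with 13, which is less than 13 − 5 + 14 = 22. Contributing more than 5 just wastes the excess. So contributing exactly 5 is a best response.
Each player's payoff: 13 − 5 + 14 = 22.

22 hours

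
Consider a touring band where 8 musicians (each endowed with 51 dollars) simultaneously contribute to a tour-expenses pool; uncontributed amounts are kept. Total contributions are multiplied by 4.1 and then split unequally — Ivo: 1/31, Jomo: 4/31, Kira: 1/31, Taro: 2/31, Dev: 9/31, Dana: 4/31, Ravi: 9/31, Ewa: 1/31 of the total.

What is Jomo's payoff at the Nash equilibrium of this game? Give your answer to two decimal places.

104.96 dollars

For player j, contributing a unit is worthwhile iff 4.1 × (j's share) ≥ 1, i.e. iff j's share is at least 0.2439.
Dev and Ravi are above the threshold, contributing 51 each; the remaining 6 contribute 0. Total contributed: 102.
Jomo keeps 51 and receives 4.1 × 102 × 4/31 = 53.96 from the tour-expenses pool, for a payoff of 104.96.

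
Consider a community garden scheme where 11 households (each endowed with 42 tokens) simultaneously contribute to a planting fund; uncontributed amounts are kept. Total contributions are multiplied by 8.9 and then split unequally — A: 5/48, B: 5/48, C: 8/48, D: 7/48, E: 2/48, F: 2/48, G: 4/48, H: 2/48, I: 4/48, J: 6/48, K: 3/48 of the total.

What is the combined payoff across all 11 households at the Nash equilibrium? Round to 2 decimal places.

Each unit j contributes comes back to j as 8.9 × (j's share), so j prefers to contribute only if that share exceeds 1/8.9 = 0.1124; otherwise keeping the unit dominates.
C, D and J clear that bar, contributing 42 each; the remaining 8 contribute 0. Total contributed: 126.
The planting fund pays out 8.9 × 126 = 1121.40 in total (split across the unequal shares, but the aggregate is all that matters for the group sum).
The 8 free-riders keep 42 each, adding 336. Group total = 336 + 1121.40 = 1457.40.

1457.40 tokens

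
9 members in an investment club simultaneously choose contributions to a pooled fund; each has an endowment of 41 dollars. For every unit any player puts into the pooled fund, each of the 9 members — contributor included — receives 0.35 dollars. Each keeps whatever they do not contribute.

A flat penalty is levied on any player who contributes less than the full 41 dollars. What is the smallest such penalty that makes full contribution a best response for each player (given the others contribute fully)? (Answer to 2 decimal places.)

Given the others contribute fully, the best deviation is to contribute 0 (any partial contribution still incurs the fine and gives up units whose private return 0.35 is below 1).
Deviating from 41 to 0 saves 41 dollars but forfeits the deviator's share of the drop in the pooled fund: 0.35 × 41 = 14.35.
So the deviation gain is 41 − 14.35 = 26.65, and the fine must be at least 26.65 dollars to wipe it out.

26.65 dollars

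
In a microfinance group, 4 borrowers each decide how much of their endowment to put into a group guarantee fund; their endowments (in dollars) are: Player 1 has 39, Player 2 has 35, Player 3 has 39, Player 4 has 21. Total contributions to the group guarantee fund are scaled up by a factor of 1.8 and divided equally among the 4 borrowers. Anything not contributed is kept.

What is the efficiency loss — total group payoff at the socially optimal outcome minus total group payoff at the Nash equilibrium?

107.20 dollars

The private return per contributed unit is 1.8/4 = 0.4500 < 1 for every player regardless of endowment, so the Nash equilibrium is zero contribution and the group total is Σ E_j = 39 + 35 + 39 + 21 = 134.
Each contributed unit returns 1.800 to the group, so the social optimum is full contribution by everyone: group total = 1.800 × 134 = 241.20.
Efficiency loss = (1.800 − 1) × 134 = 107.20.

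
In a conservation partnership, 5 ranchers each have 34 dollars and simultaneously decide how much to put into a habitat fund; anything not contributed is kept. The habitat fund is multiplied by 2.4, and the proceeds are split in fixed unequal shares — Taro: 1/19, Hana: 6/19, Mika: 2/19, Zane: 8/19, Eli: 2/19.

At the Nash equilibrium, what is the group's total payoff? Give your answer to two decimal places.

For player j, contributing a unit is worthwhile iff 2.4 × (j's share) ≥ 1, i.e. iff j's share is at least 0.4167.
The only share above 0.4167 is Zane's 8/19, contributing 34; the remaining 4 contribute 0. Total contributed: 34.
The habitat fund pays out 2.4 × 34 = 81.60 in total (split across the unequal shares, but the aggregate is all that matters for the group sum).
The 4 free-riders keep 34 each, adding 136. Group total = 136 + 81.60 = 217.60.

217.60 dollars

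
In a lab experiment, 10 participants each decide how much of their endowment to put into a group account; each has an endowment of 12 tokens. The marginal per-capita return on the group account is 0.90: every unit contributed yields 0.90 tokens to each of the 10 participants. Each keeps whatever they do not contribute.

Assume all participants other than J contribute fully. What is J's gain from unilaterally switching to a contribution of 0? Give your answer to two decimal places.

1.20 tokens

Switching from a contribution of 12 to 0 lets J keep an extra 12 tokens, but lowers the group account by 12, which costs J their own share of that drop: 0.90 × 12 = 10.80.
Net gain = 12 − 10.80 = 1.20. The private return per contributed unit (0.90) is below 1, so free-riding is indeed the best response regardless of what the others do.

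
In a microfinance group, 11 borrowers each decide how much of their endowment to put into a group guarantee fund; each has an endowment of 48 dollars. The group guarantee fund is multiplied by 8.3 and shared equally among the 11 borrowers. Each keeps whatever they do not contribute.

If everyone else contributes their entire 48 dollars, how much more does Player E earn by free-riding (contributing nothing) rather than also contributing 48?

11.78 dollars

Switching from a contribution of 48 to 0 lets Player E keep an extra 48 dollars, but lowers the group guarantee fund by 48, which costs Player E their own share of that drop: 8.3/11 × 48 = 36.22.
Net gain = 48 − 36.22 = 11.78. The private return per contributed unit (0.7545) is below 1, so free-riding is indeed the best response regardless of what the others do.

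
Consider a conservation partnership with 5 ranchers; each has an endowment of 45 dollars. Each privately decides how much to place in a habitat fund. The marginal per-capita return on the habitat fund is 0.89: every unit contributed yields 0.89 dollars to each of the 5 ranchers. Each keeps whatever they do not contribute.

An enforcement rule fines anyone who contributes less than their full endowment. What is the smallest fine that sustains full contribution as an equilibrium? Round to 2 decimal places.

4.95 dollars

Given the others contribute fully, the best deviation is to contribute 0 (any partial contribution still incurs the fine and gives up units whose private return 0.89 is below 1).
Deviating from 45 to 0 saves 45 dollars but forfeits the deviator's share of the drop in the habitat fund: 0.89 × 45 = 40.05.
So the deviation gain is 45 − 40.05 = 4.95, and the fine must be at least 4.95 dollars to wipe it out.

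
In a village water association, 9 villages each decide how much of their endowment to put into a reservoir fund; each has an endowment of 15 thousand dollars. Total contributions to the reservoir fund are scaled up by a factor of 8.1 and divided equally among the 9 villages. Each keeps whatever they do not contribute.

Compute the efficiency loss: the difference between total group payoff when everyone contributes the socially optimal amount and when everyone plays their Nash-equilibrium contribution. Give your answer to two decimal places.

Each contributed unit returns 8.1/9 = 0.9000 to its contributor — below 1 — so contributing 0 is dominant for every player. At the Nash equilibrium everyone keeps their 15, and the group total is 9 × 15 = 135.
Each contributed unit returns 8.100 to the group as a whole (0.9000 to each of 9 players), which exceeds 1, so the social optimum is full contribution: group total = 8.100 × 135 = 1093.50.
Efficiency loss = 1093.50 − 135 = 958.50.

958.50 thousand dollars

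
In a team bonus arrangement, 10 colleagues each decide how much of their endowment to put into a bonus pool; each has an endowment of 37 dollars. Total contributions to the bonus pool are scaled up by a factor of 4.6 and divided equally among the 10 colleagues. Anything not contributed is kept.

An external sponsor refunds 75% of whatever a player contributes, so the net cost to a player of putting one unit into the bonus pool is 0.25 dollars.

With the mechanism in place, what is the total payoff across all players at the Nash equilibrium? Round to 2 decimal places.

The effective private return per unit is now (4.6/10) / 0.25 = 1.8400 > 1, so every player's dominant strategy flips to full contribution.
So the Nash equilibrium is full contribution by all 10; the group earns 10 × (37 × 0.75 + 4.6 × 37) = 1979.50.

1979.50 dollars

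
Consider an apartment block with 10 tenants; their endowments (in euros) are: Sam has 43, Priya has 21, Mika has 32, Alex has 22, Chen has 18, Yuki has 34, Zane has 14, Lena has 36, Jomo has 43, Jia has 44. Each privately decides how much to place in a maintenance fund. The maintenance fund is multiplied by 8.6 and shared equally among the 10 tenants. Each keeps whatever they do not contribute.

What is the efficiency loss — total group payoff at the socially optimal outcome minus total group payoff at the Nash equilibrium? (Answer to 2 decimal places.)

The private return per contributed unit is 8.6/10 = 0.8600 < 1 for every player regardless of endowment, so the Nash equilibrium is zero contribution and the group total is Σ E_j = 43 + 21 + 32 + 22 + 18 + 34 + 14 + 36 + 43 + 44 = 307.
Each contributed unit returns 8.600 to the group, so the social optimum is full contribution by everyone: group total = 8.600 × 307 = 2640.20.
Efficiency loss = (8.600 − 1) × 307 = 2333.20.

2333.20 euros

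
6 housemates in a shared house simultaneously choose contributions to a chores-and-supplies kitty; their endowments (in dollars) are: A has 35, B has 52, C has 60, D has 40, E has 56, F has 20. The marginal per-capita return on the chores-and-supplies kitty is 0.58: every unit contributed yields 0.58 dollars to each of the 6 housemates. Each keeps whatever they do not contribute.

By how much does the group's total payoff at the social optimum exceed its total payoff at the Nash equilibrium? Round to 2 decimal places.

The private return per contributed unit is 0.58 < 1 for everyone, so the Nash equilibrium is zero contribution and the group total is Σ E_j = 35 + 52 + 60 + 40 + 56 + 20 = 263.
Each contributed unit returns 3.480 to the group, so the social optimum is full contribution by everyone: group total = 3.480 × 263 = 915.24.
Efficiency loss = (3.480 − 1) × 263 = 652.24.

652.24 dollars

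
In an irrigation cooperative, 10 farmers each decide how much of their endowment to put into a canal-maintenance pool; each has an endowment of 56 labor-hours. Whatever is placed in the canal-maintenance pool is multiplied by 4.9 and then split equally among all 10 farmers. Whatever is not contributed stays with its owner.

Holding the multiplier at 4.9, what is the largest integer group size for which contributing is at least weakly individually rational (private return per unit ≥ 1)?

4

Private return per unit is 4.9/(group size), which is ≥ 1 whenever the group size is ≤ 4.9.
The largest such integer is 4.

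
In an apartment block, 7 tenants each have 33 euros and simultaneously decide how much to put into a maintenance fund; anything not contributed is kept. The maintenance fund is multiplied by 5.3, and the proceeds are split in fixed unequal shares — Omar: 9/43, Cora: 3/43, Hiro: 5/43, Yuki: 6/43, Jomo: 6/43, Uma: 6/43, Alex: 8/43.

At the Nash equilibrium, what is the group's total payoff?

372.90 euros

Player j's private return per contributed unit is 5.3 × (j's share). Contributing is weakly dominant for j when that share is at least 1/5.3 = 0.1887, and contributing 0 is dominant otherwise.
Only Omar (9/43) clears that bar, contributing 33; the remaining 6 contribute 0. Total contributed: 33.
The maintenance fund pays out 5.3 × 33 = 174.90 in total (split across the unequal shares, but the aggregate is all that matters for the group sum).
The 6 free-riders keep 33 each, adding 198. Group total = 198 + 174.90 = 372.90.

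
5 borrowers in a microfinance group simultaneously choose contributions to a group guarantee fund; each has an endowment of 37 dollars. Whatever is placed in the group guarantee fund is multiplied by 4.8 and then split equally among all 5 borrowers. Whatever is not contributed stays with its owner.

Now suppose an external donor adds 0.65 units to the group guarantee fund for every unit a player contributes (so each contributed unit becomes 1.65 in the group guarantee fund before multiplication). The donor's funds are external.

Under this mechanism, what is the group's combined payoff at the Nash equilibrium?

1465.20 dollars

Under the mechanism each unit contributed yields 4.8 × 1.65 / 5 = 1.5840 back to its contributor per unit of net cost, which exceeds 1, making full contribution the dominant choice for everyone.
At the Nash equilibrium everyone contributes 37. Group total payoff = 4.8 × 1.65 × 185 = 1465.20.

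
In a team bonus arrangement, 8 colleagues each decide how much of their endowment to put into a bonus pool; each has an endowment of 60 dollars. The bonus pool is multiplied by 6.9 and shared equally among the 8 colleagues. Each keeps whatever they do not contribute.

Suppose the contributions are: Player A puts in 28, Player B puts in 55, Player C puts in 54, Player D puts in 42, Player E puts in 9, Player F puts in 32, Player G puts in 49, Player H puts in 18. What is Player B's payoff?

252.54 dollars

Total contributed: 28 + 55 + 54 + 42 + 9 + 32 + 49 + 18 = 287.
Each receives 6.9 × 287 / 8 = 247.54 from the bonus pool.
Player B keeps 60 − 55 = 5, so Player B's payoff is 5 + 247.54 = 252.54.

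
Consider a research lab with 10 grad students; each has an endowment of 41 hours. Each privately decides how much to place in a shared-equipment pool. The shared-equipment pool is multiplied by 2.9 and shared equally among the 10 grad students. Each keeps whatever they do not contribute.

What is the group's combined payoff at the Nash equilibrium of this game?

410.00 hours

Each contributed unit returns 2.9/10 = 0.2900 to its contributor — below 1 — so contributing 0 is dominant for every player. At the Nash equilibrium everyone keeps their 41, and the group total is 10 × 41 = 410.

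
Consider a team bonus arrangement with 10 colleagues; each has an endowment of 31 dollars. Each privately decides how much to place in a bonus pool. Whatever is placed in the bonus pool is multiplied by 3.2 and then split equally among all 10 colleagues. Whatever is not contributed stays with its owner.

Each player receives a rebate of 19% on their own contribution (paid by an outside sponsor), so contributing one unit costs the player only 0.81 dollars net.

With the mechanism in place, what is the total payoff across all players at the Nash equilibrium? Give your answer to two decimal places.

The effective private return is (3.2/10) / 0.81 = 0.3951, which is still under 1, so the mechanism doesn't change anyone's dominant strategy: zero contribution.
Everyone keeps their endowment and the group total is 10 × 31 = 310.

310.00 dollars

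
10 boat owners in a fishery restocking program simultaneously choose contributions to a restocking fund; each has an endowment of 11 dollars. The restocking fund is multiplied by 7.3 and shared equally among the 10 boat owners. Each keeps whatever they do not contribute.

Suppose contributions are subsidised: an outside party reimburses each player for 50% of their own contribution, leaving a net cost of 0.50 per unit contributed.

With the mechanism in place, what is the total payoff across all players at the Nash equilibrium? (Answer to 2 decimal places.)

The effective private return per unit is now (7.3/10) / 0.50 = 1.4600 > 1, so every player's dominant strategy flips to full contribution.
So the Nash equilibrium is full contribution by all 10; the group earns 10 × (11 × 0.50 + 7.3 × 11) = 858.00.

858.00 dollars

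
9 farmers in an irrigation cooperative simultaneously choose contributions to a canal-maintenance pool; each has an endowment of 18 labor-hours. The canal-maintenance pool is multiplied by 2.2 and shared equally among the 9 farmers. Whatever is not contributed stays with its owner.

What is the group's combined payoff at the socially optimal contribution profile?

Each contributed unit returns 2.200 to the group as a whole (0.2444 to each of 9 players), which exceeds 1, so the social optimum is full contribution: group total = 2.200 × 162 = 356.40.

356.40 labor-hours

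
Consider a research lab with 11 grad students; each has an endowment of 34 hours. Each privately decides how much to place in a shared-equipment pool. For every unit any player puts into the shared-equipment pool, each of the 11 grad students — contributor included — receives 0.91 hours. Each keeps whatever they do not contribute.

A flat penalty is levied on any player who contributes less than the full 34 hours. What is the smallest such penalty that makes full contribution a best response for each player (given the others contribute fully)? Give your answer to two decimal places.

Given the others contribute fully, the best deviation is to contribute 0 (any partial contribution still incurs the fine and gives up units whose private return 0.91 is below 1).
Deviating from 34 to 0 saves 34 hours but forfeits the deviator's share of the drop in the shared-equipment pool: 0.91 × 34 = 30.94.
So the deviation gain is 34 − 30.94 = 3.06, and the fine must be at least 3.06 hours to wipe it out.

3.06 hours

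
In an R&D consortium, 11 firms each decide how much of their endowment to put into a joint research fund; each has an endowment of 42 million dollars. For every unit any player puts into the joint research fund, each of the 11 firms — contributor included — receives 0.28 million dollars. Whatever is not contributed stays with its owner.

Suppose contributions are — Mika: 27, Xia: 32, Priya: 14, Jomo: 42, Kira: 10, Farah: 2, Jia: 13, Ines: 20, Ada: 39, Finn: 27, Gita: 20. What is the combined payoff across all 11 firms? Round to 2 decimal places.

973.68 million dollars

Total contributed: 27 + 32 + 14 + 42 + 10 + 2 + 13 + 20 + 39 + 27 + 20 = 246; total kept: 11 × 42 − 246 = 216.
The joint research fund pays out 0.28 × 11 × 246 = 757.68 in aggregate.
Group total = 216 + 757.68 = 973.68.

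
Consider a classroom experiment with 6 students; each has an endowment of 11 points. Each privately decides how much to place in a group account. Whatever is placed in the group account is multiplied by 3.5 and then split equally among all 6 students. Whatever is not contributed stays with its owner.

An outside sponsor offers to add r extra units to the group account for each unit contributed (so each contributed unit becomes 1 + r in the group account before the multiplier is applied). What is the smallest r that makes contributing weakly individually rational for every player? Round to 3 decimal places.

0.714

With matching at rate r, one contributed unit becomes (1 + r) in the group account and returns 3.5 × (1 + r) / 6 to the contributor.
Setting this equal to 1: 1 + r = 6/3.5 = 1.7143.
So the minimum matching rate is r = 1.7143 − 1 = 0.714.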